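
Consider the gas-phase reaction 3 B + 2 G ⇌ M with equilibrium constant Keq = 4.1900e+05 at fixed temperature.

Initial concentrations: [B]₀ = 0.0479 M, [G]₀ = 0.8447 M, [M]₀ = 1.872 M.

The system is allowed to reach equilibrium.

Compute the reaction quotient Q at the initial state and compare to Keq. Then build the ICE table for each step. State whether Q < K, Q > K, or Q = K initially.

Q₀ = 2.3872e+04 vs Keq = 4.1900e+05 ⇒ Q<K, forward
Step 1:
                    B           G           M
  I            0.0479      0.8447       1.872
  C          -0.02915    -0.01943    0.009716
  E           0.01875      0.8253       1.882
  solve Keq expr → x = 0.009716; check Q = 4.1900e+05

Q₀ = 2.3872e+04; Q < K (proceeds forward)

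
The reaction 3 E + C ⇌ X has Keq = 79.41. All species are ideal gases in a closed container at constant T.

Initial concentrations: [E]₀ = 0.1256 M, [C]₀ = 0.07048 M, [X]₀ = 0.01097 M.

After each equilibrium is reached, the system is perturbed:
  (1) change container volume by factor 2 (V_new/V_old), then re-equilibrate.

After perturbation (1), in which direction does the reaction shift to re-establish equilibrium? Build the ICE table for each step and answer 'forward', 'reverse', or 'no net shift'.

Q₀ = 78.55 vs Keq = 79.41 ⇒ Q<K, forward
Step 1:
                  E         C         X
  I          0.1256   0.07048   0.01097
  C       -1.8376e-04 -6.1253e-05 6.1253e-05
  E          0.1254   0.07042   0.01103
  solve Keq expr → x = 6.1253e-05; check Q = 79.41
Then change container volume by factor 2 (V_new/V_old).
Step 2:
                  E         C         X
  I         0.06271   0.03521  0.005516
  C         0.01255  0.004182 -0.004182
  E         0.07526   0.03939  0.001333
  solve Keq expr → x = -0.004182; check Q = 79.41

Direction: reverse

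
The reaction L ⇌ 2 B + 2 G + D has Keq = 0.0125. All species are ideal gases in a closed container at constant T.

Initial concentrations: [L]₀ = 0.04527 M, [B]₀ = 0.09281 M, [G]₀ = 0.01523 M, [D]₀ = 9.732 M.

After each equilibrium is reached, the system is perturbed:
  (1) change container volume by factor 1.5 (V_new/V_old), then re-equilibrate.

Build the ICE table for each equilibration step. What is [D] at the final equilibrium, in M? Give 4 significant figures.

[D]_eq = 6.507 M

Q₀ = 4.2952e-04 vs Keq = 0.0125 ⇒ Q<K, forward
Step 1:
                   L          B          G          D
  I          0.04527    0.09281    0.01523      9.732
  C         -0.01651    0.03303    0.03303    0.01651
  E          0.02876     0.1258    0.04826      9.749
  solve Keq expr → x = 0.01651; check Q = 0.0125
Then change container volume by factor 1.5 (V_new/V_old).
Step 2:
                   L          B          G          D
  I          0.01917    0.08389    0.03217      6.499
  C        -0.007642    0.01528    0.01528   0.007642
  E          0.01153    0.09917    0.04745      6.507
  solve Keq expr → x = 0.007642; check Q = 0.0125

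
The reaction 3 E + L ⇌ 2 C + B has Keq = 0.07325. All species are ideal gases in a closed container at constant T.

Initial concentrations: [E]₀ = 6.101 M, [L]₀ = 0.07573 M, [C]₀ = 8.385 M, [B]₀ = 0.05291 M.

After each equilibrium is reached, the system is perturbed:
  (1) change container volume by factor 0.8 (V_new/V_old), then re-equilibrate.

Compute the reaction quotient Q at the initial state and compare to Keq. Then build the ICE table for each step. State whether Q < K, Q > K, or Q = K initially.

Q₀ = 0.2163; Q > K (proceeds reverse)

Q₀ = 0.2163 vs Keq = 0.07325 ⇒ Q>K, reverse
Step 1:
                  E         L         C         B
  init        6.101   0.07573     8.385   0.05291
  Δ         0.08168   0.02723  -0.05445  -0.02723
  eq          6.183     0.103     8.331   0.02568
  solve Keq expr → x = -0.02723; check Q = 0.07325
Then change container volume by factor 0.8 (V_new/V_old).
Step 2:
                  E         L         C         B
  init        7.728    0.1287     10.41    0.0321
  Δ        -0.01756 -0.005854   0.01171  0.005854
  eq          7.711    0.1228     10.42   0.03796
  solve Keq expr → x = 0.005854; check Q = 0.07325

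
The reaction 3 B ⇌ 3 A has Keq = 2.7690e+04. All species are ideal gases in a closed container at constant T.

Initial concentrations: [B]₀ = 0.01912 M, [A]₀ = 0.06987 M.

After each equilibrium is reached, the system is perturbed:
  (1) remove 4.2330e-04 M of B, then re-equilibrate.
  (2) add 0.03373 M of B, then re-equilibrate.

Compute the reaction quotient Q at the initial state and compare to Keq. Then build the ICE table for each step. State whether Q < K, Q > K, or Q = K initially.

Q₀ = 48.8; Q < K (proceeds forward)

Q₀ = 48.8 vs Keq = 2.7690e+04 ⇒ Q<K, forward
Step 1:
                   B          A
  Initial    0.01912    0.06987
  Change    -0.01627    0.01627
  Equil     0.002847    0.08614
  solve Keq expr → x = 0.005424; check Q = 2.7690e+04
Then remove 4.2330e-04 M of B.
Step 2:
                   B          A
  Initial   0.002424    0.08614
  Change  4.0976e-04 -4.0976e-04
  Equil     0.002834    0.08573
  solve Keq expr → x = -1.3659e-04; check Q = 2.7690e+04
Then add 0.03373 M of B.
Step 3:
                   B          A
  Initial    0.03656    0.08573
  Change    -0.03265    0.03265
  Equil     0.003913     0.1184
  solve Keq expr → x = 0.01088; check Q = 2.7690e+04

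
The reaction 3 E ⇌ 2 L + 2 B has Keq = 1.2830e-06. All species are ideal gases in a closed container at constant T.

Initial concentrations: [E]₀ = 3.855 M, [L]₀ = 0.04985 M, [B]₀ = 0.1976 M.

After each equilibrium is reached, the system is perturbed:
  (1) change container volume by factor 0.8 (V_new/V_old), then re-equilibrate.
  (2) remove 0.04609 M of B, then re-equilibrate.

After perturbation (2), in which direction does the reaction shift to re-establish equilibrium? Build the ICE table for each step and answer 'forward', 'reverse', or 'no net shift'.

Direction: forward

Q₀ = 1.6937e-06 vs Keq = 1.2830e-06 ⇒ Q>K, reverse
Step 1:
                  E         L         B
  init        3.855   0.04985    0.1976
  Δ        0.007746 -0.005164 -0.005164
  eq          3.863   0.04469    0.1924
  solve Keq expr → x = -0.002582; check Q = 1.2830e-06
Then change container volume by factor 0.8 (V_new/V_old).
Step 2:
                  E         L         B
  init        4.828   0.05586    0.2405
  Δ        0.007159 -0.004772 -0.004772
  eq          4.836   0.05109    0.2358
  solve Keq expr → x = -0.002386; check Q = 1.2830e-06
Then remove 0.04609 M of B.
Step 3:
                  E         L         B
  init        4.836   0.05109    0.1897
  Δ        -0.01382  0.009212  0.009212
  eq          4.822    0.0603    0.1989
  solve Keq expr → x = 0.004606; check Q = 1.2830e-06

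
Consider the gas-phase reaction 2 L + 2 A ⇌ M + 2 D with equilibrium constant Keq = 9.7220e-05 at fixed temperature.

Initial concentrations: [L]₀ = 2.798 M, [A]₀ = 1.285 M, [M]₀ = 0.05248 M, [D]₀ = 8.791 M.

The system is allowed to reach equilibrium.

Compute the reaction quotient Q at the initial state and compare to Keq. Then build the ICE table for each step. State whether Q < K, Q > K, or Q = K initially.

Q₀ = 0.3137; Q > K (proceeds reverse)

Q₀ = 0.3137 vs Keq = 9.7220e-05 ⇒ Q>K, reverse
Step 1:
                    L           A           M           D
  Initial       2.798       1.285     0.05248       8.791
  Change       0.1049      0.1049    -0.05246     -0.1049
  Equil         2.903        1.39  2.0978e-05       8.686
  solve Keq expr → x = -0.05246; check Q = 9.7220e-05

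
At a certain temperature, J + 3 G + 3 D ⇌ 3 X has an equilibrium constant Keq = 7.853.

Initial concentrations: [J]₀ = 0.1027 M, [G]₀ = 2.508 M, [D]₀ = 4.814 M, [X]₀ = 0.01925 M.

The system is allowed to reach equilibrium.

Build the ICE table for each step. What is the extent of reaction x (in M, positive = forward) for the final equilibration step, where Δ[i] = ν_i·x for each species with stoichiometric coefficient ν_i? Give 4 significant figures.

Q₀ = 3.9466e-08 vs Keq = 7.853 ⇒ Q<K, forward
Step 1:
                   J          G          D          X
  I           0.1027      2.508      4.814    0.01925
  C          -0.1027    -0.3081    -0.3081     0.3081
  E       4.5854e-06        2.2      4.506     0.3273
  solve Keq expr → x = 0.1027; check Q = 7.853

x = 0.1027 M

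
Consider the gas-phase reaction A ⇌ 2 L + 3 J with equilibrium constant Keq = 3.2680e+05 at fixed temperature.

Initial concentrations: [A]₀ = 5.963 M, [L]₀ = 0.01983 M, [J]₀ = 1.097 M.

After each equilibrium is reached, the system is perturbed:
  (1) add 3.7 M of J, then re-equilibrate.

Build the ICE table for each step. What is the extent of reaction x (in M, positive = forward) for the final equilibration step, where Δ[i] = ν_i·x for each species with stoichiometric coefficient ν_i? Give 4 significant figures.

x = -0.3783 M

Q₀ = 8.7056e-05 vs Keq = 3.2680e+05 ⇒ Q<K, forward
Step 1:
                    A           L           J
  init          5.963     0.01983       1.097
  Δ            -4.853       9.705       14.56
  eq             1.11       9.725       15.65
  solve Keq expr → x = 4.853; check Q = 3.2680e+05
Then add 3.7 M of J.
Step 2:
                    A           L           J
  init           1.11       9.725       19.35
  Δ            0.3783     -0.7566      -1.135
  eq            1.489       8.968       18.22
  solve Keq expr → x = -0.3783; check Q = 3.2680e+05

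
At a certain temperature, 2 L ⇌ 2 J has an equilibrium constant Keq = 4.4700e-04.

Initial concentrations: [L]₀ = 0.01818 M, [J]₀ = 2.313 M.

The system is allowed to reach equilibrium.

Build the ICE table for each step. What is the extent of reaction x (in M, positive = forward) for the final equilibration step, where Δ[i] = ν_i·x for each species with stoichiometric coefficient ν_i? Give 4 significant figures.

x = -1.132 M

Q₀ = 1.6187e+04 vs Keq = 4.4700e-04 ⇒ Q>K, reverse
Step 1:
                    L           J
  I           0.01818       2.313
  C             2.265      -2.265
  E             2.283     0.04827
  solve Keq expr → x = -1.132; check Q = 4.4700e-04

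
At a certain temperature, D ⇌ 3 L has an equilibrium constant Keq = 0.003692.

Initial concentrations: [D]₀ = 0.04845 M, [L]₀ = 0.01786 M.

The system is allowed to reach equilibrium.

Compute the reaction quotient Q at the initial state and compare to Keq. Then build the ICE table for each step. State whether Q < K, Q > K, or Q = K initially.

Q₀ = 1.1758e-04 vs Keq = 0.003692 ⇒ Q<K, forward
Step 1:
                   D          L
  init       0.04845    0.01786
  Δ         -0.01125    0.03374
  eq          0.0372     0.0516
  solve Keq expr → x = 0.01125; check Q = 0.003692

Q₀ = 1.1758e-04; Q < K (proceeds forward)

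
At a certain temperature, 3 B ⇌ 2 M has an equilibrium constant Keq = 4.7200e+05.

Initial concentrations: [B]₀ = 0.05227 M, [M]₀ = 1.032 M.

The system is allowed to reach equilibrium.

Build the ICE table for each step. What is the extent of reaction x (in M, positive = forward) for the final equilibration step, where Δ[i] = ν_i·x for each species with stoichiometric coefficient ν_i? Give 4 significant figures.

Q₀ = 7458 vs Keq = 4.7200e+05 ⇒ Q<K, forward
Step 1:
                  B         M
  I         0.05227     1.032
  C        -0.03893   0.02596
  E         0.01334     1.058
  solve Keq expr → x = 0.01298; check Q = 4.7200e+05

x = 0.01298 M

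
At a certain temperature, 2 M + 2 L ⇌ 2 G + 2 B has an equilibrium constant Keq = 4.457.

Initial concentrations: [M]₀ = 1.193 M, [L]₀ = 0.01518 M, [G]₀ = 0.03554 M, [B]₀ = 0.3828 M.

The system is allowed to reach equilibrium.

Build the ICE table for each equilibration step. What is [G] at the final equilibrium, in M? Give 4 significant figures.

Q₀ = 0.5644 vs Keq = 4.457 ⇒ Q<K, forward
Step 1:
                   M          L          G          B
  I            1.193    0.01518    0.03554     0.3828
  C        -0.008321  -0.008321   0.008321   0.008321
  E            1.185   0.006859    0.04386     0.3911
  solve Keq expr → x = 0.00416; check Q = 4.457

[G]_eq = 0.04386 M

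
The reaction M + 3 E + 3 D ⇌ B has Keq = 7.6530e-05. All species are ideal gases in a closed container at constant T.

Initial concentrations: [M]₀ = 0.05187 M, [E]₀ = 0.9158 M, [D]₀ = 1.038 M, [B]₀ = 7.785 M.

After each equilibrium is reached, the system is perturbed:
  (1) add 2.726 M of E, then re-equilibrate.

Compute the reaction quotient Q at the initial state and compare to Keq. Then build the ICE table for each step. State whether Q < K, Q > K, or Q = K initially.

Q₀ = 174.7; Q > K (proceeds reverse)

Q₀ = 174.7 vs Keq = 7.6530e-05 ⇒ Q>K, reverse
Step 1:
                   M          E          D          B
  I          0.05187     0.9158      1.038      7.785
  C            1.672      5.016      5.016     -1.672
  E            1.724      5.932      6.054      6.113
  solve Keq expr → x = -1.672; check Q = 7.6530e-05
Then add 2.726 M of E.
Step 2:
                   M          E          D          B
  I            1.724      8.658      6.054      6.113
  C           -0.322    -0.9659    -0.9659      0.322
  E            1.402      7.692      5.089      6.435
  solve Keq expr → x = 0.322; check Q = 7.6530e-05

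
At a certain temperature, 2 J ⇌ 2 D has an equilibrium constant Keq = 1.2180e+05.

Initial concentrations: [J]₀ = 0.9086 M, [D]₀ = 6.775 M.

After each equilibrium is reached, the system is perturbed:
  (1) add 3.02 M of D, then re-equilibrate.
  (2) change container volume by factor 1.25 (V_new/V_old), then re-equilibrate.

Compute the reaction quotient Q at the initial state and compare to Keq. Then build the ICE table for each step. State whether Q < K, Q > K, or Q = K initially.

Q₀ = 55.6; Q < K (proceeds forward)

Q₀ = 55.6 vs Keq = 1.2180e+05 ⇒ Q<K, forward
Step 1:
                   J          D
  Initial     0.9086      6.775
  Change     -0.8866     0.8866
  Equil      0.02195      7.662
  solve Keq expr → x = 0.4433; check Q = 1.2180e+05
Then add 3.02 M of D.
Step 2:
                   J          D
  Initial    0.02195      10.68
  Change    0.008629  -0.008629
  Equil      0.03058      10.67
  solve Keq expr → x = -0.004314; check Q = 1.2180e+05
Then change container volume by factor 1.25 (V_new/V_old).
Step 3:
                   J          D
  Initial    0.02447      8.538
  Change           0          0
  Equil      0.02447      8.538
  solve Keq expr → x = 0; check Q = 1.2180e+05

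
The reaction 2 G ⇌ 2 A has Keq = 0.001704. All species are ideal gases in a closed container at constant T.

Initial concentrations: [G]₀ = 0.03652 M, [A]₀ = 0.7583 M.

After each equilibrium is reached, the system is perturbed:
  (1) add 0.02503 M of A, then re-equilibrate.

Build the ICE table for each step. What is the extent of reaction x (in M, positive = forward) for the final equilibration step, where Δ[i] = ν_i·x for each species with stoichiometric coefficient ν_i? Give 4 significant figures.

x = -0.01202 M

Q₀ = 431.1 vs Keq = 0.001704 ⇒ Q>K, reverse
Step 1:
                   G          A
  Initial    0.03652     0.7583
  Change      0.7268    -0.7268
  Equil       0.7633    0.03151
  solve Keq expr → x = -0.3634; check Q = 0.001704
Then add 0.02503 M of A.
Step 2:
                   G          A
  Initial     0.7633    0.05654
  Change     0.02404   -0.02404
  Equil       0.7873     0.0325
  solve Keq expr → x = -0.01202; check Q = 0.001704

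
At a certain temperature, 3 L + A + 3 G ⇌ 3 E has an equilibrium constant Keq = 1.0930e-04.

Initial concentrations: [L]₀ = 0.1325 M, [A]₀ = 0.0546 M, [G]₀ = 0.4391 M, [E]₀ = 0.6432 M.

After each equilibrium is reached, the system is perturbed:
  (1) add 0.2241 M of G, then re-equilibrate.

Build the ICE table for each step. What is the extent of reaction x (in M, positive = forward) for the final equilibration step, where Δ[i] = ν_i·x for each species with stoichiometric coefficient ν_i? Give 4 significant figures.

x = 0.001596 M

Q₀ = 2.4746e+04 vs Keq = 1.0930e-04 ⇒ Q>K, reverse
Step 1:
                    L           A           G           E
  init         0.1325      0.0546      0.4391      0.6432
  Δ            0.6189      0.2063      0.6189     -0.6189
  eq           0.7514      0.2609       1.058     0.02429
  solve Keq expr → x = -0.2063; check Q = 1.0930e-04
Then add 0.2241 M of G.
Step 2:
                    L           A           G           E
  init         0.7514      0.2609       1.282     0.02429
  Δ         -0.004788   -0.001596   -0.004788    0.004788
  eq           0.7466      0.2593       1.277     0.02908
  solve Keq expr → x = 0.001596; check Q = 1.0930e-04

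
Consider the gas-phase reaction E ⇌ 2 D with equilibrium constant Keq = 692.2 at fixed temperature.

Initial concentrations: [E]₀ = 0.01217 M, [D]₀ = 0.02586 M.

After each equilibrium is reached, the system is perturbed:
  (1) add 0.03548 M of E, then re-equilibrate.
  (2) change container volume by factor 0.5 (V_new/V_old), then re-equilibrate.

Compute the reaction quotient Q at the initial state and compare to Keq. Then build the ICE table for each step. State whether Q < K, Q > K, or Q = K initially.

Q₀ = 0.05495 vs Keq = 692.2 ⇒ Q<K, forward
Step 1:
                   E          D
  I          0.01217    0.02586
  C         -0.01217    0.02433
  E       3.6396e-06    0.05019
  solve Keq expr → x = 0.01217; check Q = 692.2
Then add 0.03548 M of E.
Step 2:
                   E          D
  I          0.03548    0.05019
  C         -0.03546    0.07092
  E       2.1193e-05     0.1211
  solve Keq expr → x = 0.03546; check Q = 692.2
Then change container volume by factor 0.5 (V_new/V_old).
Step 3:
                   E          D
  I       4.2385e-05     0.2422
  C       4.2326e-05 -8.4652e-05
  E       8.4711e-05     0.2422
  solve Keq expr → x = -4.2326e-05; check Q = 692.2

Q₀ = 0.05495; Q < K (proceeds forward)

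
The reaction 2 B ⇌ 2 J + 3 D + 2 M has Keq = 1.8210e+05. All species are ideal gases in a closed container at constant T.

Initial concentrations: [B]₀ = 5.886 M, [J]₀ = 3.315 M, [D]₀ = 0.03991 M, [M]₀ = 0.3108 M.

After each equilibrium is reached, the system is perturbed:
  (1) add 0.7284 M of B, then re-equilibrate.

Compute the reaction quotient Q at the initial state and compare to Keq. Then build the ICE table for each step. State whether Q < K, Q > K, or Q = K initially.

Q₀ = 1.9478e-06; Q < K (proceeds forward)

Q₀ = 1.9478e-06 vs Keq = 1.8210e+05 ⇒ Q<K, forward
Step 1:
                    B           J           D           M
  I             5.886       3.315     0.03991      0.3108
  C            -4.414       4.414       6.622       4.414
  E             1.472       7.729       6.662       4.725
  solve Keq expr → x = 2.207; check Q = 1.8210e+05
Then add 0.7284 M of B.
Step 2:
                    B           J           D           M
  I               2.2       7.729       6.662       4.725
  C           -0.3494      0.3494      0.5241      0.3494
  E             1.851       8.079       7.186       5.075
  solve Keq expr → x = 0.1747; check Q = 1.8210e+05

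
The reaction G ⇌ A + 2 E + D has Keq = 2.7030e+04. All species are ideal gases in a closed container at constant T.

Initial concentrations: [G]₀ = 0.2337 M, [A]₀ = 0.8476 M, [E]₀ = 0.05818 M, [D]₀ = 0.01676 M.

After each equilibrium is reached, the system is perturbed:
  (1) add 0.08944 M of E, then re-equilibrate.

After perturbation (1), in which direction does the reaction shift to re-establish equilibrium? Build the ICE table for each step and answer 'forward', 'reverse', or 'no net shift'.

Q₀ = 2.0576e-04 vs Keq = 2.7030e+04 ⇒ Q<K, forward
Step 1:
                   G          A          E          D
  Initial     0.2337     0.8476    0.05818    0.01676
  Change     -0.2337     0.2337     0.4674     0.2337
  Equil   2.7676e-06      1.081     0.5256     0.2505
  solve Keq expr → x = 0.2337; check Q = 2.7030e+04
Then add 0.08944 M of E.
Step 2:
                   G          A          E          D
  Initial 2.7676e-06      1.081      0.615     0.2505
  Change  1.0221e-06 -1.0221e-06 -2.0441e-06 -1.0221e-06
  Equil   3.7896e-06      1.081      0.615     0.2505
  solve Keq expr → x = -1.0221e-06; check Q = 2.7030e+04

Direction: reverse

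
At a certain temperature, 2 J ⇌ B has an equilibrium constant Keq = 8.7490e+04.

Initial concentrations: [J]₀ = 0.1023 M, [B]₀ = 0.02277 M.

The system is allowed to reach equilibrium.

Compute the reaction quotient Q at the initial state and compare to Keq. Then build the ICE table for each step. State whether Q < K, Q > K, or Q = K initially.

Q₀ = 2.176; Q < K (proceeds forward)

Q₀ = 2.176 vs Keq = 8.7490e+04 ⇒ Q<K, forward
Step 1:
                    J           B
  init         0.1023     0.02277
  Δ           -0.1014     0.05069
  eq       9.1633e-04     0.07346
  solve Keq expr → x = 0.05069; check Q = 8.7490e+04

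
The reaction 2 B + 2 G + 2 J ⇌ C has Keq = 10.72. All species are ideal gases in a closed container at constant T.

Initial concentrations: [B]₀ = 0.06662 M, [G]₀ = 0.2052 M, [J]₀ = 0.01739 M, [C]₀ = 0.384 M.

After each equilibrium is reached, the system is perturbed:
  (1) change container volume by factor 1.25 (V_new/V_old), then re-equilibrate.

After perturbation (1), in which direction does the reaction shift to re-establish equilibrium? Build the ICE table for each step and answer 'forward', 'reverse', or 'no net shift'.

Q₀ = 6.7947e+06 vs Keq = 10.72 ⇒ Q>K, reverse
Step 1:
                  B         G         J         C
  I         0.06662    0.2052   0.01739     0.384
  C          0.4141    0.4141    0.4141   -0.2071
  E          0.4807    0.6193    0.4315    0.1769
  solve Keq expr → x = -0.2071; check Q = 10.72
Then change container volume by factor 1.25 (V_new/V_old).
Step 2:
                  B         G         J         C
  I          0.3846    0.4955    0.3452    0.1416
  C          0.0622    0.0622    0.0622   -0.0311
  E          0.4468    0.5577    0.4074    0.1105
  solve Keq expr → x = -0.0311; check Q = 10.72

Direction: reverse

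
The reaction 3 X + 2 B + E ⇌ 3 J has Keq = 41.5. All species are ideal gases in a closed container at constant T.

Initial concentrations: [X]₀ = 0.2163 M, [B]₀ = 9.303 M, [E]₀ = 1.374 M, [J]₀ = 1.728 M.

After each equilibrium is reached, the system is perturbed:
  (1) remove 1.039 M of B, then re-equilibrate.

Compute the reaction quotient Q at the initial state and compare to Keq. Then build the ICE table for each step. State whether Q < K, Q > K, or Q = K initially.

Q₀ = 4.288 vs Keq = 41.5 ⇒ Q<K, forward
Step 1:
                  X         B         E         J
  Initial    0.2163     9.303     1.374     1.728
  Change     -0.107  -0.07134  -0.03567     0.107
  Equil      0.1093     9.232     1.338     1.835
  solve Keq expr → x = 0.03567; check Q = 41.5
Then remove 1.039 M of B.
Step 2:
                  X         B         E         J
  Initial    0.1093     8.193     1.338     1.835
  Change   0.008379  0.005586  0.002793 -0.008379
  Equil      0.1177     8.198     1.341     1.827
  solve Keq expr → x = -0.002793; check Q = 41.5

Q₀ = 4.288; Q < K (proceeds forward)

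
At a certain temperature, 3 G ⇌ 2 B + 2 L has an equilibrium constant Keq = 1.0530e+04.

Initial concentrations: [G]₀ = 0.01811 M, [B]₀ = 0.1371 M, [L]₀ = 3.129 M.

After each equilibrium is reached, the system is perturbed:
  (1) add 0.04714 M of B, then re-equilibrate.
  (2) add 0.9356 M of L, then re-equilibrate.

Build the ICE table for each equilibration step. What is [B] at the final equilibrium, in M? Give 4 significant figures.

[B]_eq = 0.1724 M

Q₀ = 3.0984e+04 vs Keq = 1.0530e+04 ⇒ Q>K, reverse
Step 1:
                    G           B           L
  Initial     0.01811      0.1371       3.129
  Change     0.007205   -0.004803   -0.004803
  Equil       0.02532      0.1323       3.124
  solve Keq expr → x = -0.002402; check Q = 1.0530e+04
Then add 0.04714 M of B.
Step 2:
                    G           B           L
  Initial     0.02532      0.1794       3.124
  Change     0.005274   -0.003516   -0.003516
  Equil       0.03059      0.1759       3.121
  solve Keq expr → x = -0.001758; check Q = 1.0530e+04
Then add 0.9356 M of L.
Step 3:
                    G           B           L
  Initial     0.03059      0.1759       4.056
  Change      0.00533   -0.003553   -0.003553
  Equil       0.03592      0.1724       4.053
  solve Keq expr → x = -0.001777; check Q = 1.0530e+04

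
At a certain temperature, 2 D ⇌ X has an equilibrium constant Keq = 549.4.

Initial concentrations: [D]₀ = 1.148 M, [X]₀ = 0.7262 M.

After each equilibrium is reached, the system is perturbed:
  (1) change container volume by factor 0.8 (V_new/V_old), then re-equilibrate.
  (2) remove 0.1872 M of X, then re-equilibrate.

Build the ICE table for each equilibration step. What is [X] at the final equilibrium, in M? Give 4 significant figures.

Q₀ = 0.551 vs Keq = 549.4 ⇒ Q<K, forward
Step 1:
                   D          X
  I            1.148     0.7262
  C             -1.1     0.5499
  E          0.04819      1.276
  solve Keq expr → x = 0.5499; check Q = 549.4
Then change container volume by factor 0.8 (V_new/V_old).
Step 2:
                   D          X
  I          0.06024      1.595
  C        -0.006307   0.003153
  E          0.05394      1.598
  solve Keq expr → x = 0.003153; check Q = 549.4
Then remove 0.1872 M of X.
Step 3:
                   D          X
  I          0.05394      1.411
  C        -0.003228   0.001614
  E          0.05071      1.413
  solve Keq expr → x = 0.001614; check Q = 549.4

[X]_eq = 1.413 M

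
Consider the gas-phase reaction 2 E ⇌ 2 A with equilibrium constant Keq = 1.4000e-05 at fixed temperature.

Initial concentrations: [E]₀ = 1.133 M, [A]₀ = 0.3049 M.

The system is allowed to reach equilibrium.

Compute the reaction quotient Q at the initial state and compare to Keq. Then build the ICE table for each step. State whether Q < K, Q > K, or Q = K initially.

Q₀ = 0.07242 vs Keq = 1.4000e-05 ⇒ Q>K, reverse
Step 1:
                    E           A
  I             1.133      0.3049
  C            0.2995     -0.2995
  E             1.433     0.00536
  solve Keq expr → x = -0.1498; check Q = 1.4000e-05

Q₀ = 0.07242; Q > K (proceeds reverse)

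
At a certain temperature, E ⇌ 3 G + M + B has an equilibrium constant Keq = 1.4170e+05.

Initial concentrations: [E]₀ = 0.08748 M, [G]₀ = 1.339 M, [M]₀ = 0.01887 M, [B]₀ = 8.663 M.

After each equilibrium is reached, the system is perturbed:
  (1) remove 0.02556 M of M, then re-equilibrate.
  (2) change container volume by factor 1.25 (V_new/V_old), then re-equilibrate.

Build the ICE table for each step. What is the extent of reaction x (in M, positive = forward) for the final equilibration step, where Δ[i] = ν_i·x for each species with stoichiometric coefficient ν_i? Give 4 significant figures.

Q₀ = 4.486 vs Keq = 1.4170e+05 ⇒ Q<K, forward
Step 1:
                  E         G         M         B
  init      0.08748     1.339   0.01887     8.663
  Δ        -0.08745    0.2624   0.08745   0.08745
  eq      2.6962e-05     1.601    0.1063      8.75
  solve Keq expr → x = 0.08745; check Q = 1.4170e+05
Then remove 0.02556 M of M.
Step 2:
                  E         G         M         B
  init    2.6962e-05     1.601   0.08076      8.75
  Δ       -6.4793e-06 1.9438e-05 6.4793e-06 6.4793e-06
  eq      2.0483e-05     1.601   0.08077      8.75
  solve Keq expr → x = 6.4793e-06; check Q = 1.4170e+05
Then change container volume by factor 1.25 (V_new/V_old).
Step 3:
                  E         G         M         B
  init    1.6386e-05     1.281   0.06462         7
  Δ       -9.6730e-06 2.9019e-05 9.6730e-06 9.6730e-06
  eq      6.7133e-06     1.281   0.06463         7
  solve Keq expr → x = 9.6730e-06; check Q = 1.4170e+05

x = 9.6730e-06 M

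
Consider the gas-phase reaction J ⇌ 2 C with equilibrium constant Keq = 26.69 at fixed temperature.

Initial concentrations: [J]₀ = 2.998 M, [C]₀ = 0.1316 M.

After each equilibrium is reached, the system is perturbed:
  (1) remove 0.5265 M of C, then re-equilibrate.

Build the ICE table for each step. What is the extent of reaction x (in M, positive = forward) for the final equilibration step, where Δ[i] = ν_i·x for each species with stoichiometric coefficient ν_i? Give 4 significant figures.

Q₀ = 0.005777 vs Keq = 26.69 ⇒ Q<K, forward
Step 1:
                    J           C
  I             2.998      0.1316
  C            -2.217       4.434
  E             0.781       4.566
  solve Keq expr → x = 2.217; check Q = 26.69
Then remove 0.5265 M of C.
Step 2:
                    J           C
  I             0.781       4.039
  C           -0.1047      0.2094
  E            0.6763       4.249
  solve Keq expr → x = 0.1047; check Q = 26.69

x = 0.1047 M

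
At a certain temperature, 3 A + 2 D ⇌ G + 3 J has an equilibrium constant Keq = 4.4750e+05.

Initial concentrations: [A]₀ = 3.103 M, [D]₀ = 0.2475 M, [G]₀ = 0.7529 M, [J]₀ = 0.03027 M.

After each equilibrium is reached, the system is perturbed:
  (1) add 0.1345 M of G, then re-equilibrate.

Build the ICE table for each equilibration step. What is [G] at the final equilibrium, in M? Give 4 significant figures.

[G]_eq = 1.011 M

Q₀ = 1.1410e-05 vs Keq = 4.4750e+05 ⇒ Q<K, forward
Step 1:
                    A           D           G           J
  I             3.103      0.2475      0.7529     0.03027
  C           -0.3711     -0.2474      0.1237      0.3711
  E             2.732  7.8829e-05      0.8766      0.4014
  solve Keq expr → x = 0.1237; check Q = 4.4750e+05
Then add 0.1345 M of G.
Step 2:
                    A           D           G           J
  I             2.732  7.8829e-05       1.011      0.4014
  C        8.7426e-06  5.8284e-06 -2.9142e-06 -8.7426e-06
  E             2.732  8.4657e-05       1.011      0.4014
  solve Keq expr → x = -2.9142e-06; check Q = 4.4750e+05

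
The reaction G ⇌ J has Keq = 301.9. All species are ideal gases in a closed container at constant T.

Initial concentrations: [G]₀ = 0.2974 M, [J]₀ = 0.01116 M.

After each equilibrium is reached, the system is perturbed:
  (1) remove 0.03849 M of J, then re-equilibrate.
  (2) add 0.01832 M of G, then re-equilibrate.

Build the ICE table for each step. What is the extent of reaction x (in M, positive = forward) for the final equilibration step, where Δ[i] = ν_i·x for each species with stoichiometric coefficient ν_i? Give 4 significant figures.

x = 0.01826 M

Q₀ = 0.03753 vs Keq = 301.9 ⇒ Q<K, forward
Step 1:
                   G          J
  I           0.2974    0.01116
  C          -0.2964     0.2964
  E         0.001019     0.3075
  solve Keq expr → x = 0.2964; check Q = 301.9
Then remove 0.03849 M of J.
Step 2:
                   G          J
  I         0.001019     0.2691
  C       -1.2707e-04 1.2707e-04
  E       8.9161e-04     0.2692
  solve Keq expr → x = 1.2707e-04; check Q = 301.9
Then add 0.01832 M of G.
Step 3:
                   G          J
  I          0.01921     0.2692
  C         -0.01826    0.01826
  E       9.5210e-04     0.2874
  solve Keq expr → x = 0.01826; check Q = 301.9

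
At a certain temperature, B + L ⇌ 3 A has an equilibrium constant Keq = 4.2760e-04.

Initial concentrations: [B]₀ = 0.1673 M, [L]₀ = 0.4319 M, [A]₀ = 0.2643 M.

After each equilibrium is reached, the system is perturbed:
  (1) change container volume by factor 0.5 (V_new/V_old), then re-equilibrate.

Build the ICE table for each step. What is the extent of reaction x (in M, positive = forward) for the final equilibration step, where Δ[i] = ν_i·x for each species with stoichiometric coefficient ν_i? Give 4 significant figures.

Q₀ = 0.2555 vs Keq = 4.2760e-04 ⇒ Q>K, reverse
Step 1:
                    B           L           A
  Initial      0.1673      0.4319      0.2643
  Change       0.0756      0.0756     -0.2268
  Equil        0.2429      0.5075     0.03749
  solve Keq expr → x = -0.0756; check Q = 4.2760e-04
Then change container volume by factor 0.5 (V_new/V_old).
Step 2:
                    B           L           A
  Initial      0.4858       1.015     0.07499
  Change     0.005055    0.005055    -0.01517
  Equil        0.4909        1.02     0.05982
  solve Keq expr → x = -0.005055; check Q = 4.2760e-04

x = -0.005055 M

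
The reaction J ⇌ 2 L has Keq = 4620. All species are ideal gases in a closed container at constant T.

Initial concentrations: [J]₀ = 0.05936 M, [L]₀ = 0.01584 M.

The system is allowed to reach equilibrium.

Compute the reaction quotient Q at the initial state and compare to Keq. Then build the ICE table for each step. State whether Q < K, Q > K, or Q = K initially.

Q₀ = 0.004227; Q < K (proceeds forward)

Q₀ = 0.004227 vs Keq = 4620 ⇒ Q<K, forward
Step 1:
                   J          L
  Initial    0.05936    0.01584
  Change    -0.05936     0.1187
  Equil   3.9187e-06     0.1346
  solve Keq expr → x = 0.05936; check Q = 4620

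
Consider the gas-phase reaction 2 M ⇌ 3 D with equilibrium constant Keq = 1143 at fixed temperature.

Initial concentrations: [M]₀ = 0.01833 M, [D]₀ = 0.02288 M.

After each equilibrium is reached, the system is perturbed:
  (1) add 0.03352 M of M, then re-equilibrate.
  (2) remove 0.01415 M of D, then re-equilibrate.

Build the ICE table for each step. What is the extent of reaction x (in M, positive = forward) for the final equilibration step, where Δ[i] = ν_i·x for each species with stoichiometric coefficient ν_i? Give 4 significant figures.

Q₀ = 0.03565 vs Keq = 1143 ⇒ Q<K, forward
Step 1:
                   M          D
  init       0.01833    0.02288
  Δ           -0.018      0.027
  eq      3.2952e-04    0.04988
  solve Keq expr → x = 0.009; check Q = 1143
Then add 0.03352 M of M.
Step 2:
                   M          D
  init       0.03385    0.04988
  Δ         -0.03292    0.04939
  eq      9.2510e-04    0.09927
  solve Keq expr → x = 0.01646; check Q = 1143
Then remove 0.01415 M of D.
Step 3:
                   M          D
  init    9.2510e-04    0.08512
  Δ       -1.8694e-04 2.8041e-04
  eq      7.3815e-04     0.0854
  solve Keq expr → x = 9.3471e-05; check Q = 1143

x = 9.3471e-05 M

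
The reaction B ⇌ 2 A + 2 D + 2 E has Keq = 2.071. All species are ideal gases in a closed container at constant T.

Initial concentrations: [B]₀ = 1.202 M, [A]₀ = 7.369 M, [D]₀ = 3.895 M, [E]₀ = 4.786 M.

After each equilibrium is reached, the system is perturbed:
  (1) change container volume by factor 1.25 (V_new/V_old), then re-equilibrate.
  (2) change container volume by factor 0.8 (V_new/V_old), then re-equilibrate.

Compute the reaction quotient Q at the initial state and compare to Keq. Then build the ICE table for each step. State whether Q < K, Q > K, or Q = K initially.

Q₀ = 1.5699e+04 vs Keq = 2.071 ⇒ Q>K, reverse
Step 1:
                  B         A         D         E
  Initial     1.202     7.369     3.895     4.786
  Change      1.717    -3.433    -3.433    -3.433
  Equil       2.919     3.936    0.4618     1.353
  solve Keq expr → x = -1.717; check Q = 2.071
Then change container volume by factor 1.25 (V_new/V_old).
Step 2:
                  B         A         D         E
  Initial     2.335     3.149    0.3694     1.082
  Change   -0.07889    0.1578    0.1578    0.1578
  Equil       2.256     3.306    0.5272      1.24
  solve Keq expr → x = 0.07889; check Q = 2.071
Then change container volume by factor 0.8 (V_new/V_old).
Step 3:
                  B         A         D         E
  Initial      2.82     4.133     0.659      1.55
  Change    0.09862   -0.1972   -0.1972   -0.1972
  Equil       2.919     3.936    0.4618     1.353
  solve Keq expr → x = -0.09862; check Q = 2.071

Q₀ = 1.5699e+04; Q > K (proceeds reverse)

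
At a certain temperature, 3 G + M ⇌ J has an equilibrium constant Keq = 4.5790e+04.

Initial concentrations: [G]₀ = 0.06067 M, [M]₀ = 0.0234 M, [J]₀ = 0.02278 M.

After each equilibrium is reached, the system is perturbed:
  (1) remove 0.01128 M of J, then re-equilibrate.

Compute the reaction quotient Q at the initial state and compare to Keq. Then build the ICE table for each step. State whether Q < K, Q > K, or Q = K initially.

Q₀ = 4359 vs Keq = 4.5790e+04 ⇒ Q<K, forward
Step 1:
                  G         M         J
  Initial   0.06067    0.0234   0.02278
  Change   -0.02505 -0.008351  0.008351
  Equil     0.03562   0.01505   0.03113
  solve Keq expr → x = 0.008351; check Q = 4.5790e+04
Then remove 0.01128 M of J.
Step 2:
                  G         M         J
  Initial   0.03562   0.01505   0.01985
  Change  -0.003514 -0.001171  0.001171
  Equil      0.0321   0.01388   0.02102
  solve Keq expr → x = 0.001171; check Q = 4.5790e+04

Q₀ = 4359; Q < K (proceeds forward)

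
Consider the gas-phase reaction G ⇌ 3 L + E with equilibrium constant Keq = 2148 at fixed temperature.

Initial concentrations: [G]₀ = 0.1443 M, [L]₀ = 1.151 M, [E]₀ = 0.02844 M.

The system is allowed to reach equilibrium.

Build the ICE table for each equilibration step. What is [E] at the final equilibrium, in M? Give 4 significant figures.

[E]_eq = 0.1724 M

Q₀ = 0.3005 vs Keq = 2148 ⇒ Q<K, forward
Step 1:
                  G         L         E
  I          0.1443     1.151   0.02844
  C          -0.144    0.4319     0.144
  E       3.1839e-04     1.583    0.1724
  solve Keq expr → x = 0.144; check Q = 2148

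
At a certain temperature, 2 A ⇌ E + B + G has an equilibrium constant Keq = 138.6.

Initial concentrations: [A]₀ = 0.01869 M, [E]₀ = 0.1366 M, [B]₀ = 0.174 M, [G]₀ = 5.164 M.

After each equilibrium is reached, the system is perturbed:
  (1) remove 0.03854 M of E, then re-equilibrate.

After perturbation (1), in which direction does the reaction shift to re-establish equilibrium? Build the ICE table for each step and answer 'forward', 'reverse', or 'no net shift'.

Q₀ = 351.4 vs Keq = 138.6 ⇒ Q>K, reverse
Step 1:
                    A           E           B           G
  Initial     0.01869      0.1366       0.174       5.164
  Change      0.01007   -0.005037   -0.005037   -0.005037
  Equil       0.02876      0.1316       0.169       5.159
  solve Keq expr → x = -0.005037; check Q = 138.6
Then remove 0.03854 M of E.
Step 2:
                    A           E           B           G
  Initial     0.02876     0.09302       0.169       5.159
  Change    -0.004154    0.002077    0.002077    0.002077
  Equil       0.02461      0.0951       0.171       5.161
  solve Keq expr → x = 0.002077; check Q = 138.6

Direction: forward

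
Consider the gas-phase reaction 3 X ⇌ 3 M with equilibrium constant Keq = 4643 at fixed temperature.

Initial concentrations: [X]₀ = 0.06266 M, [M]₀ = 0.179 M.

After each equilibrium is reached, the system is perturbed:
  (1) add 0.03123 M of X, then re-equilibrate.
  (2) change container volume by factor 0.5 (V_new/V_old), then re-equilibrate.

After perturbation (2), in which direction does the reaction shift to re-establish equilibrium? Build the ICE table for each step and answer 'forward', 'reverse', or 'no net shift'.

Direction: no net shift

Q₀ = 23.31 vs Keq = 4643 ⇒ Q<K, forward
Step 1:
                  X         M
  init      0.06266     0.179
  Δ        -0.04899   0.04899
  eq        0.01367     0.228
  solve Keq expr → x = 0.01633; check Q = 4643
Then add 0.03123 M of X.
Step 2:
                  X         M
  init       0.0449     0.228
  Δ        -0.02946   0.02946
  eq        0.01543    0.2575
  solve Keq expr → x = 0.009821; check Q = 4643
Then change container volume by factor 0.5 (V_new/V_old).
Step 3:
                  X         M
  init      0.03087    0.5149
  Δ               0         0
  eq        0.03087    0.5149
  solve Keq expr → x = 0; check Q = 4643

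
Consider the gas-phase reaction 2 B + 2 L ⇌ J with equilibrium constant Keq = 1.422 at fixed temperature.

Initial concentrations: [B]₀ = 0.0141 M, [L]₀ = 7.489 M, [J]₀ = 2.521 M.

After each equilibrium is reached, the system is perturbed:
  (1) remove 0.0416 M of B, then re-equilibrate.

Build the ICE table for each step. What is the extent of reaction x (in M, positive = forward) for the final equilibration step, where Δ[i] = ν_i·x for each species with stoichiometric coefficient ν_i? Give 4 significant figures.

x = -0.02 M

Q₀ = 226.1 vs Keq = 1.422 ⇒ Q>K, reverse
Step 1:
                   B          L          J
  I           0.0141      7.489      2.521
  C           0.1573     0.1573   -0.07865
  E           0.1714      7.646      2.442
  solve Keq expr → x = -0.07865; check Q = 1.422
Then remove 0.0416 M of B.
Step 2:
                   B          L          J
  I           0.1298      7.646      2.442
  C          0.04001    0.04001      -0.02
  E           0.1698      7.686      2.422
  solve Keq expr → x = -0.02; check Q = 1.422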